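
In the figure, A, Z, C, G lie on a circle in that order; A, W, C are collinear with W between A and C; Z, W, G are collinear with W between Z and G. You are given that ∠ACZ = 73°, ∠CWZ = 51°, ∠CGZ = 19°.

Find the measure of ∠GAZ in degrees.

1. ∠CZG = 56°  [△ZWC]
2. ∠GCZ = 105°  [△ZCG]
3. ∠GAZ = 75°  [cyclic AZCG, opposite ∠A+∠C]

∠GAZ = 75°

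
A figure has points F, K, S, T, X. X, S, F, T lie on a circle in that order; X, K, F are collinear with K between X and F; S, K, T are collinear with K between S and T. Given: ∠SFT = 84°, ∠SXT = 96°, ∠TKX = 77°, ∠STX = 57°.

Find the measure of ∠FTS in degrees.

1. ∠TSX = 27°  [△XST]
2. ∠FKT = 103°  [linear pair at K on XF]
3. ∠TFX = 27°  [same arc XT]
4. ∠FTS = 50°  [△FKT]

∠FTS = 50°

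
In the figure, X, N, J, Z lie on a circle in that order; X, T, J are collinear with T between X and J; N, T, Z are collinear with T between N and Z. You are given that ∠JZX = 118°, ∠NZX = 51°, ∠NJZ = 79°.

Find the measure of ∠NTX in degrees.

1. ∠JNX = 62°  [cyclic XNJZ, opposite ∠N+∠Z]
2. ∠NJX = 51°  [same arc XN]
3. ∠NXZ = 101°  [cyclic XNJZ, opposite ∠X+∠J]
4. ∠JXN = 67°  [△XNJ]
5. ∠XNZ = 28°  [△XNZ]
6. ∠NTX = 85°  [△XTN]

∠NTX = 85°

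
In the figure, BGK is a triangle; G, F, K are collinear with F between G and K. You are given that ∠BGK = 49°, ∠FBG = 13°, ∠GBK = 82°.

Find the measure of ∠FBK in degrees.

∠FBK = 69°

1. ∠BKG = 49°  [△BGK]
2. ∠BGF = 49°  [F on ray GK]
3. ∠BFG = 118°  [△BGF]
4. ∠BKF = 49°  [F on ray KG]
5. ∠BFK = 62°  [linear pair at F on GK]
6. ∠FBK = 69°  [△BFK]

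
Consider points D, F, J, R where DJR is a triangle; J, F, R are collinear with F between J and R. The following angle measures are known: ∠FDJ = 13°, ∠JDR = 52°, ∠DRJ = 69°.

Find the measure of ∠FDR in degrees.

∠FDR = 39°

1. ∠DJR = 59°  [△DJR]
2. ∠DRF = 69°  [F on ray RJ]
3. ∠DJF = 59°  [F on ray JR]
4. ∠DFJ = 108°  [△DJF]
5. ∠DFR = 72°  [linear pair at F on JR]
6. ∠FDR = 39°  [△DFR]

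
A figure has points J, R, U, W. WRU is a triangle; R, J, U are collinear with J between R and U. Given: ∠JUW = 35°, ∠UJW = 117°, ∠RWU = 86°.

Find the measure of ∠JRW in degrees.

∠JRW = 59°

1. ∠RUW = 35°  [J on ray UR]
2. ∠URW = 59°  [△WRU]
3. ∠JRW = 59°  [J on ray RU]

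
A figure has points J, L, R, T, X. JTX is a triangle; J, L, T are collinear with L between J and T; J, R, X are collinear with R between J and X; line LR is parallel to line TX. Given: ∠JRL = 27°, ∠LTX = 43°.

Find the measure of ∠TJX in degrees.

1. ∠JXT = 27°  [LR∥TX, corresponding at R]
2. ∠JTX = 43°  [L on ray TJ]
3. ∠TJX = 110°  [△JTX]

∠TJX = 110°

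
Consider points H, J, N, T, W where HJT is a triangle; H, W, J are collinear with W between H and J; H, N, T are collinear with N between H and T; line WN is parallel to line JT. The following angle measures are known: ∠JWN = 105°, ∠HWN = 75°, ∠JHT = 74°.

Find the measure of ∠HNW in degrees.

∠HNW = 31°

1. ∠HJT = 75°  [WN∥JT, corresponding at W]
2. ∠HTJ = 31°  [△HJT]
3. ∠HNW = 31°  [WN∥JT, corresponding at N]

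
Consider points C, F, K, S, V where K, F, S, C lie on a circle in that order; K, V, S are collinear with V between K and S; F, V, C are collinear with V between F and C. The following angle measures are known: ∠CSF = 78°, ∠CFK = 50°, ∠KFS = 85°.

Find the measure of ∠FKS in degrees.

∠FKS = 67°

1. ∠CKF = 102°  [cyclic KFSC, opposite ∠K+∠S]
2. ∠FCK = 28°  [△KFC]
3. ∠FSK = 28°  [same arc KF]
4. ∠FKS = 67°  [△KFS]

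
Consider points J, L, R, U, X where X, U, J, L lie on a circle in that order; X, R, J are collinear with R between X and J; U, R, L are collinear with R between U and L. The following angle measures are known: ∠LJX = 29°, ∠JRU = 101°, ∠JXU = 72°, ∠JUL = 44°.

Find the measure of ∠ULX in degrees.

∠ULX = 35°

1. ∠LRX = 101°  [vertical angles at R]
2. ∠JXL = 44°  [same arc JL]
3. ∠ULX = 35°  [△XRL]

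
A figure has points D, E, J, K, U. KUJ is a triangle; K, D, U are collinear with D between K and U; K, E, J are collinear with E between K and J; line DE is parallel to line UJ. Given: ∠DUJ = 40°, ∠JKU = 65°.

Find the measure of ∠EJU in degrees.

∠EJU = 75°

1. ∠JUK = 40°  [D on ray UK]
2. ∠KJU = 75°  [△KUJ]
3. ∠EJU = 75°  [E on ray JK]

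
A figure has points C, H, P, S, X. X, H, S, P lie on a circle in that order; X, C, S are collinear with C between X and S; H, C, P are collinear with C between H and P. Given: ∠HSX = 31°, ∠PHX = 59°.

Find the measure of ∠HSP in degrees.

1. ∠HPX = 31°  [same arc XH]
2. ∠HXP = 90°  [△XHP]
3. ∠HSP = 90°  [cyclic XHSP, opposite ∠X+∠S]

∠HSP = 90°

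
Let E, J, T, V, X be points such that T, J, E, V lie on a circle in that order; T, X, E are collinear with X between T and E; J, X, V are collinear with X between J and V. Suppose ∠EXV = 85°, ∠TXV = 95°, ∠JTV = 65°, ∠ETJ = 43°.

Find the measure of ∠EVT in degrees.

1. ∠JEV = 115°  [cyclic TJEV, opposite ∠T+∠E]
2. ∠EVJ = 43°  [same arc JE]
3. ∠EJV = 22°  [△JEV]
4. ∠TEV = 52°  [△EXV]
5. ∠ETV = 22°  [same arc EV]
6. ∠EVT = 106°  [△TEV]

∠EVT = 106°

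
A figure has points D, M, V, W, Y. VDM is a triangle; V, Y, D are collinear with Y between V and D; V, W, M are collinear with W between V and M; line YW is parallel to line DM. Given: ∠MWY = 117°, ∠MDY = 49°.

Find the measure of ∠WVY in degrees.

∠WVY = 68°

1. ∠VWY = 63°  [linear pair at W on VM]
2. ∠MDV = 49°  [Y on ray DV]
3. ∠DMV = 63°  [YW∥DM, corresponding at W]
4. ∠DVM = 68°  [△VDM]
5. ∠WVY = 68°  [Y on VD, W on VM]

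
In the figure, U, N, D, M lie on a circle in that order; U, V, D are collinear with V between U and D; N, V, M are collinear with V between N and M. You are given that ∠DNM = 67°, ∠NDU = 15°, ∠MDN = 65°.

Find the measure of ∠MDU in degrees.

∠MDU = 50°

1. ∠NMU = 15°  [same arc UN]
2. ∠MUN = 115°  [cyclic UNDM, opposite ∠U+∠D]
3. ∠MNU = 50°  [△UNM]
4. ∠MDU = 50°  [same arc UM]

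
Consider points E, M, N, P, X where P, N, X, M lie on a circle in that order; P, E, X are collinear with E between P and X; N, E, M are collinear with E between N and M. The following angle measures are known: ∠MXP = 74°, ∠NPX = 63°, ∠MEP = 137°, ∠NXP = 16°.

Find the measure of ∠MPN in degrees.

∠MPN = 90°

1. ∠MNP = 74°  [same arc PM]
2. ∠NMP = 16°  [same arc PN]
3. ∠MPN = 90°  [△PNM]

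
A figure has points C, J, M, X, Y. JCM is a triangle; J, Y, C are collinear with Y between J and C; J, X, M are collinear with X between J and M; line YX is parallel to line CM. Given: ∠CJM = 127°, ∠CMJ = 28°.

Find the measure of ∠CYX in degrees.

1. ∠JCM = 25°  [△JCM]
2. ∠JYX = 25°  [YX∥CM, corresponding at Y]
3. ∠CYX = 155°  [linear pair at Y on JC]

∠CYX = 155°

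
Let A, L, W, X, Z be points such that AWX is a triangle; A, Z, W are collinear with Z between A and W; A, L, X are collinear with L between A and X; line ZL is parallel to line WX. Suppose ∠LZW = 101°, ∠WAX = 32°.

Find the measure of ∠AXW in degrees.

∠AXW = 69°

1. ∠AZL = 79°  [linear pair at Z on AW]
2. ∠LAZ = 32°  [Z on AW, L on AX]
3. ∠ALZ = 69°  [△AZL]
4. ∠AXW = 69°  [ZL∥WX, corresponding at L]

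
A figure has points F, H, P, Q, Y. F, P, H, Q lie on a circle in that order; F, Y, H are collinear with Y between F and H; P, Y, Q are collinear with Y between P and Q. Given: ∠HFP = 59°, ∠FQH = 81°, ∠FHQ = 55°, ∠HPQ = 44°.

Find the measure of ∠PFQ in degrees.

1. ∠HQP = 59°  [same arc PH]
2. ∠PHQ = 77°  [△PHQ]
3. ∠PFQ = 103°  [cyclic FPHQ, opposite ∠F+∠H]

∠PFQ = 103°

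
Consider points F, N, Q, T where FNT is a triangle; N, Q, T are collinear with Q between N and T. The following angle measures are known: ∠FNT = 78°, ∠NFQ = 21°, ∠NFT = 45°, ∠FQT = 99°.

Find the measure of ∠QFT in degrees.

1. ∠FTN = 57°  [△FNT]
2. ∠FTQ = 57°  [Q on ray TN]
3. ∠QFT = 24°  [△FQT]

∠QFT = 24°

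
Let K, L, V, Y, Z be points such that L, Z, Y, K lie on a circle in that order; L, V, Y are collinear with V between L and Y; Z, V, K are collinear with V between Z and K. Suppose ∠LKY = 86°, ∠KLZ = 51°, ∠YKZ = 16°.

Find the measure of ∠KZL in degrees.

1. ∠LZY = 94°  [cyclic LZYK, opposite ∠Z+∠K]
2. ∠YLZ = 16°  [same arc ZY]
3. ∠LYZ = 70°  [△LZY]
4. ∠LKZ = 70°  [same arc LZ]
5. ∠KZL = 59°  [△LZK]

∠KZL = 59°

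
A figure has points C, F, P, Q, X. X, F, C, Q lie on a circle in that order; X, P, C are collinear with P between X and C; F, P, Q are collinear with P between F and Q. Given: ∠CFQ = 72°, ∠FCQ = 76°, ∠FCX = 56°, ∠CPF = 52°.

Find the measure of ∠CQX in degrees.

1. ∠CQF = 32°  [△FCQ]
2. ∠CXF = 32°  [same arc FC]
3. ∠CFX = 92°  [△XFC]
4. ∠CQX = 88°  [cyclic XFCQ, opposite ∠F+∠Q]

∠CQX = 88°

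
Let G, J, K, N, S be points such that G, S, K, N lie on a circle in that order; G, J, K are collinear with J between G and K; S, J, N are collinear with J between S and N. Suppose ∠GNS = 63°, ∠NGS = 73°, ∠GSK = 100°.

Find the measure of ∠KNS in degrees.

∠KNS = 17°

1. ∠GKS = 63°  [same arc GS]
2. ∠KGS = 17°  [△GSK]
3. ∠KNS = 17°  [same arc SK]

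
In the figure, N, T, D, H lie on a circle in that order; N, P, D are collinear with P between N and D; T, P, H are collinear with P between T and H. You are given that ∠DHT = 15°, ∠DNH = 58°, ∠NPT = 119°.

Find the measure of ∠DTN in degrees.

1. ∠DNT = 15°  [same arc TD]
2. ∠DTH = 58°  [same arc DH]
3. ∠DPT = 61°  [linear pair at P on ND]
4. ∠NDT = 61°  [△TPD]
5. ∠DTN = 104°  [△NTD]

∠DTN = 104°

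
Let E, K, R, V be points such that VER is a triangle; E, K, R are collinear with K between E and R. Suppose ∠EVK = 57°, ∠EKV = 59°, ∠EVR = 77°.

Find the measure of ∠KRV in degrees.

1. ∠KEV = 64°  [△VEK]
2. ∠REV = 64°  [K on ray ER]
3. ∠ERV = 39°  [△VER]
4. ∠KRV = 39°  [K on ray RE]

∠KRV = 39°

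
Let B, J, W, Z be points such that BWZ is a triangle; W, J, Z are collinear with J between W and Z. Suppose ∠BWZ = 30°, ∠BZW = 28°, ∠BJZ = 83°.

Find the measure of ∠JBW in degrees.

∠JBW = 53°

1. ∠BWJ = 30°  [J on ray WZ]
2. ∠BJW = 97°  [linear pair at J on WZ]
3. ∠JBW = 53°  [△BWJ]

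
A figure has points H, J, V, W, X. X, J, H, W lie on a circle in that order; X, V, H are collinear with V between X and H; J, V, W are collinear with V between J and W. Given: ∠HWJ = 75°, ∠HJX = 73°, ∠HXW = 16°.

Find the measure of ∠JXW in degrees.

1. ∠HXJ = 75°  [same arc JH]
2. ∠HWX = 107°  [cyclic XJHW, opposite ∠J+∠W]
3. ∠JHX = 32°  [△XJH]
4. ∠WHX = 57°  [△XHW]
5. ∠JWX = 32°  [same arc XJ]
6. ∠WJX = 57°  [same arc XW]
7. ∠JXW = 91°  [△XJW]

∠JXW = 91°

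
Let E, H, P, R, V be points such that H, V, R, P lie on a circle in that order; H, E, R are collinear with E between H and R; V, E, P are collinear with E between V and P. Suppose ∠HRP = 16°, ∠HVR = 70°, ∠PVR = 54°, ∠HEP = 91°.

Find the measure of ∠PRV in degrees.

1. ∠HVP = 16°  [same arc HP]
2. ∠PHR = 54°  [same arc RP]
3. ∠HPV = 35°  [△HEP]
4. ∠PHV = 129°  [△HVP]
5. ∠PRV = 51°  [cyclic HVRP, opposite ∠H+∠R]

∠PRV = 51°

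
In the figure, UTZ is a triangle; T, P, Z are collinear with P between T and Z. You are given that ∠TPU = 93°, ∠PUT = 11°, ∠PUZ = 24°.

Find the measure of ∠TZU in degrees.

∠TZU = 69°

1. ∠UPZ = 87°  [linear pair at P on TZ]
2. ∠PZU = 69°  [△UPZ]
3. ∠TZU = 69°  [P on ray ZT]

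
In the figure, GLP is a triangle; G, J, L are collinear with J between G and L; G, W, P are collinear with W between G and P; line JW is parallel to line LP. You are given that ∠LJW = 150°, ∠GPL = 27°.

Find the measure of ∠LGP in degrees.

1. ∠GJW = 30°  [linear pair at J on GL]
2. ∠GWJ = 27°  [JW∥LP, corresponding at W]
3. ∠JGW = 123°  [△GJW]
4. ∠LGP = 123°  [J on GL, W on GP]

∠LGP = 123°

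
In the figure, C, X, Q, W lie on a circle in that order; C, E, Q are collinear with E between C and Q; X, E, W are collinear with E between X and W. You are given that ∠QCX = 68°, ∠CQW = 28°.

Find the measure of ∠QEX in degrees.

∠QEX = 96°

1. ∠CXW = 28°  [same arc CW]
2. ∠CEX = 84°  [△CEX]
3. ∠QEX = 96°  [linear pair at E on CQ]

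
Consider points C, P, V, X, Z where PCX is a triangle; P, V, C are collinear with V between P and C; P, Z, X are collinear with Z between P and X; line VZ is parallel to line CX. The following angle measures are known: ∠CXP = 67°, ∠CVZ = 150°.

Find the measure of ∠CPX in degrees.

1. ∠PZV = 67°  [VZ∥CX, corresponding at Z]
2. ∠PVZ = 30°  [linear pair at V on PC]
3. ∠VPZ = 83°  [△PVZ]
4. ∠CPX = 83°  [V on PC, Z on PX]

∠CPX = 83°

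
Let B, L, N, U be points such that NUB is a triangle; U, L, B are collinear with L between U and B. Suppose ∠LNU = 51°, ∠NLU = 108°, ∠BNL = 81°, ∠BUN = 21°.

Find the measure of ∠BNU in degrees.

1. ∠BLN = 72°  [linear pair at L on UB]
2. ∠LBN = 27°  [△NLB]
3. ∠NBU = 27°  [L on ray BU]
4. ∠BNU = 132°  [△NUB]

∠BNU = 132°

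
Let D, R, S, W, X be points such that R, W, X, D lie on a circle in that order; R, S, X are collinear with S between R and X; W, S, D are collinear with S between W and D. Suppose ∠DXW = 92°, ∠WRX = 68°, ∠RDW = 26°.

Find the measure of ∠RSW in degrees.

1. ∠DRW = 88°  [cyclic RWXD, opposite ∠R+∠X]
2. ∠DWR = 66°  [△RWD]
3. ∠RSW = 46°  [△RSW]

∠RSW = 46°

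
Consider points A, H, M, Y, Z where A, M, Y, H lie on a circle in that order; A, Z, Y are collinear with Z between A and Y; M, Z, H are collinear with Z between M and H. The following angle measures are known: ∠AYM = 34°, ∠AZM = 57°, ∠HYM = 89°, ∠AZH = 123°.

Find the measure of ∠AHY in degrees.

∠AHY = 102°

1. ∠AHM = 34°  [same arc AM]
2. ∠HAM = 91°  [cyclic AMYH, opposite ∠A+∠Y]
3. ∠HAY = 23°  [△AZH]
4. ∠AMH = 55°  [△AMH]
5. ∠AYH = 55°  [same arc AH]
6. ∠AHY = 102°  [△AYH]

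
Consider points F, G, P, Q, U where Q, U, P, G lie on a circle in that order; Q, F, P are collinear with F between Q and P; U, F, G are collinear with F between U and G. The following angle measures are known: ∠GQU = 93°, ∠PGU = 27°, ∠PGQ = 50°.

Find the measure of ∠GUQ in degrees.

1. ∠PQU = 27°  [same arc UP]
2. ∠PUQ = 130°  [cyclic QUPG, opposite ∠U+∠G]
3. ∠QPU = 23°  [△QUP]
4. ∠QGU = 23°  [same arc QU]
5. ∠GUQ = 64°  [△QUG]

∠GUQ = 64°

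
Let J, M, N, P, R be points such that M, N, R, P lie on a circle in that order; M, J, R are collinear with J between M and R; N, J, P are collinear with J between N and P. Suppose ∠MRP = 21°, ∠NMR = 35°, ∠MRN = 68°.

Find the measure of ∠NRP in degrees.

1. ∠MNP = 21°  [same arc MP]
2. ∠MPN = 68°  [same arc MN]
3. ∠NMP = 91°  [△MNP]
4. ∠NRP = 89°  [cyclic MNRP, opposite ∠M+∠R]

∠NRP = 89°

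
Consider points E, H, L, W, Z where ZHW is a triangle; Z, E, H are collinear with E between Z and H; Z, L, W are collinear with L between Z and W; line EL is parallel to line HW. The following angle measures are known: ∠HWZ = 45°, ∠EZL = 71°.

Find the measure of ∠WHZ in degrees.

∠WHZ = 64°

1. ∠ELZ = 45°  [EL∥HW, corresponding at L]
2. ∠LEZ = 64°  [△ZEL]
3. ∠WHZ = 64°  [EL∥HW, corresponding at E]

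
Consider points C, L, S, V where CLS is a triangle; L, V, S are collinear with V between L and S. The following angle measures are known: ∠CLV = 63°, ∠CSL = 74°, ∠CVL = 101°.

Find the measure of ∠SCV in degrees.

∠SCV = 27°

1. ∠CSV = 74°  [V on ray SL]
2. ∠CVS = 79°  [linear pair at V on LS]
3. ∠SCV = 27°  [△CVS]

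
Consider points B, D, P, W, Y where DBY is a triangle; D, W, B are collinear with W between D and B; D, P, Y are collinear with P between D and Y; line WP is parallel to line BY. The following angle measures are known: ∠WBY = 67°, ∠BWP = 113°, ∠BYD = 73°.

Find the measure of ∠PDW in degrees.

1. ∠DWP = 67°  [linear pair at W on DB]
2. ∠DPW = 73°  [WP∥BY, corresponding at P]
3. ∠PDW = 40°  [△DWP]

∠PDW = 40°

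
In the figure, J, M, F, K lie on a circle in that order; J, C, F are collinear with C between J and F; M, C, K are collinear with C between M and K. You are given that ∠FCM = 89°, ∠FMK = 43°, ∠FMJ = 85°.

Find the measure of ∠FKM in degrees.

1. ∠JFM = 48°  [△MCF]
2. ∠FJM = 47°  [△JMF]
3. ∠FKM = 47°  [same arc MF]

∠FKM = 47°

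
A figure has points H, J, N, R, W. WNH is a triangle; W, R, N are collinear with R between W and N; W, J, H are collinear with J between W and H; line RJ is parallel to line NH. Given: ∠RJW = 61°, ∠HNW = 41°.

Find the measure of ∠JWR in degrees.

1. ∠NHW = 61°  [RJ∥NH, corresponding at J]
2. ∠HWN = 78°  [△WNH]
3. ∠JWR = 78°  [R on WN, J on WH]

∠JWR = 78°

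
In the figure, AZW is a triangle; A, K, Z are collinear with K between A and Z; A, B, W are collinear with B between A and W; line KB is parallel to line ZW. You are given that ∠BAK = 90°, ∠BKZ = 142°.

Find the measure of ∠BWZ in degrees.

∠BWZ = 52°

1. ∠AKB = 38°  [linear pair at K on AZ]
2. ∠ABK = 52°  [△AKB]
3. ∠KBW = 128°  [linear pair at B on AW]
4. ∠BWZ = 52°  [KB∥ZW, co-interior at W–B]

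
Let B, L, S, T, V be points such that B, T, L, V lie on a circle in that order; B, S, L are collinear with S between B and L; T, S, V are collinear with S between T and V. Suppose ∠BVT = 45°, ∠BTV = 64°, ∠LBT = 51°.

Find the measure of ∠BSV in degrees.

1. ∠BLV = 64°  [same arc BV]
2. ∠LVT = 51°  [same arc TL]
3. ∠LSV = 65°  [△LSV]
4. ∠BSV = 115°  [linear pair at S on BL]

∠BSV = 115°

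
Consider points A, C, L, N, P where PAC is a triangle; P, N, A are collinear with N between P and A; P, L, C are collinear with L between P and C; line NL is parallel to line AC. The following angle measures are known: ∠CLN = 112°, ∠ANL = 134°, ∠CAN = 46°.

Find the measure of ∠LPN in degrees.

∠LPN = 66°

1. ∠NLP = 68°  [linear pair at L on PC]
2. ∠LNP = 46°  [linear pair at N on PA]
3. ∠LPN = 66°  [△PNL]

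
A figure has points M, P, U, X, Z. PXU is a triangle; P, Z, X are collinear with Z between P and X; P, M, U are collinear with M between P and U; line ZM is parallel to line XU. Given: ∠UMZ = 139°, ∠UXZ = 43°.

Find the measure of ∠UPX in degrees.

1. ∠PMZ = 41°  [linear pair at M on PU]
2. ∠PXU = 43°  [Z on ray XP]
3. ∠PUX = 41°  [ZM∥XU, corresponding at M]
4. ∠UPX = 96°  [△PXU]

∠UPX = 96°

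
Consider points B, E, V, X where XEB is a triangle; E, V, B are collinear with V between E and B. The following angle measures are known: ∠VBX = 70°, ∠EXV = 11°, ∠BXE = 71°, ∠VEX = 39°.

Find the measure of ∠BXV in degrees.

∠BXV = 60°

1. ∠EVX = 130°  [△XEV]
2. ∠BVX = 50°  [linear pair at V on EB]
3. ∠BXV = 60°  [△XVB]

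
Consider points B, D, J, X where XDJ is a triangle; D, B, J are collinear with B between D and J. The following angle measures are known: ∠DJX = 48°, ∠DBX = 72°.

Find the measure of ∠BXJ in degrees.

∠BXJ = 24°

1. ∠BJX = 48°  [B on ray JD]
2. ∠JBX = 108°  [linear pair at B on DJ]
3. ∠BXJ = 24°  [△XBJ]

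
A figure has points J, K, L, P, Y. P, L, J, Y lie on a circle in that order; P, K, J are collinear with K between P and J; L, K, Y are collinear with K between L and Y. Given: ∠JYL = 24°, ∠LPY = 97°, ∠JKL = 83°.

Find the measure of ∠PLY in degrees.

∠PLY = 59°

1. ∠JPL = 24°  [same arc LJ]
2. ∠LKP = 97°  [linear pair at K on PJ]
3. ∠PLY = 59°  [△PKL]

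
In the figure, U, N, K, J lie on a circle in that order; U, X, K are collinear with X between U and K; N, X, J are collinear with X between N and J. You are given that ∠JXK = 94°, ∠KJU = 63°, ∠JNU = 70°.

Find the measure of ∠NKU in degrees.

∠NKU = 47°

1. ∠NXU = 94°  [vertical angles at X]
2. ∠KNU = 117°  [cyclic UNKJ, opposite ∠N+∠J]
3. ∠KUN = 16°  [△UXN]
4. ∠NKU = 47°  [△UNK]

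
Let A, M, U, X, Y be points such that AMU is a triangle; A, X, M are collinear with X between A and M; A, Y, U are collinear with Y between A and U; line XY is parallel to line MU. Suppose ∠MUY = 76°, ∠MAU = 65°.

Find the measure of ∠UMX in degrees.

∠UMX = 39°

1. ∠AUM = 76°  [Y on ray UA]
2. ∠AMU = 39°  [△AMU]
3. ∠UMX = 39°  [X on ray MA]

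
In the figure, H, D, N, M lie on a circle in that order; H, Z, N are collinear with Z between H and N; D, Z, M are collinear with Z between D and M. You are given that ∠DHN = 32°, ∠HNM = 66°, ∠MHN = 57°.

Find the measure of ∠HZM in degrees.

1. ∠DMN = 32°  [same arc DN]
2. ∠MZN = 82°  [△NZM]
3. ∠HZM = 98°  [linear pair at Z on HN]

∠HZM = 98°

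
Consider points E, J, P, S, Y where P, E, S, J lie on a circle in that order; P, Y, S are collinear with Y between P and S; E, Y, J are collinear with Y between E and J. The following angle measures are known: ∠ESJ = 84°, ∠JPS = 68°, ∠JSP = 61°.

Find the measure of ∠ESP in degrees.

∠ESP = 23°

1. ∠EPJ = 96°  [cyclic PESJ, opposite ∠P+∠S]
2. ∠JEP = 61°  [same arc PJ]
3. ∠EJP = 23°  [△PEJ]
4. ∠ESP = 23°  [same arc PE]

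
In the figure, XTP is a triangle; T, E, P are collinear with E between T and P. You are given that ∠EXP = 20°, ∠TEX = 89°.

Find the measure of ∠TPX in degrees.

∠TPX = 69°

1. ∠PEX = 91°  [linear pair at E on TP]
2. ∠EPX = 69°  [△XEP]
3. ∠TPX = 69°  [E on ray PT]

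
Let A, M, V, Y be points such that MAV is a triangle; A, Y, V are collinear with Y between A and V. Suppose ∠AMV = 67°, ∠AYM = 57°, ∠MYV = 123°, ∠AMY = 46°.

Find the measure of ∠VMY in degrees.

1. ∠MAY = 77°  [△MAY]
2. ∠MAV = 77°  [Y on ray AV]
3. ∠AVM = 36°  [△MAV]
4. ∠MVY = 36°  [Y on ray VA]
5. ∠VMY = 21°  [△MYV]

∠VMY = 21°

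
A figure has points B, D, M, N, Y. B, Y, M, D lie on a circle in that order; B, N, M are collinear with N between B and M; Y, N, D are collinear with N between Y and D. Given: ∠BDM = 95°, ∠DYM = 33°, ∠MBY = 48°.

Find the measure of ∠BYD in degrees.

1. ∠DBM = 33°  [same arc MD]
2. ∠BMD = 52°  [△BMD]
3. ∠BYD = 52°  [same arc BD]

∠BYD = 52°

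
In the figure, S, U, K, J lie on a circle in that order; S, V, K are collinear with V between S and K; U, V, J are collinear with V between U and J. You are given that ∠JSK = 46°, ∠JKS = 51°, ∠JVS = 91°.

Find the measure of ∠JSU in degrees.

1. ∠SJU = 43°  [△SVJ]
2. ∠JUS = 51°  [same arc SJ]
3. ∠JSU = 86°  [△SUJ]

∠JSU = 86°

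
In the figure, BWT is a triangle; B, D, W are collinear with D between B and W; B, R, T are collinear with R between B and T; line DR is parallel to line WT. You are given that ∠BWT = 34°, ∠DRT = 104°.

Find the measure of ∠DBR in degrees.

1. ∠BDR = 34°  [DR∥WT, corresponding at D]
2. ∠BRD = 76°  [linear pair at R on BT]
3. ∠DBR = 70°  [△BDR]

∠DBR = 70°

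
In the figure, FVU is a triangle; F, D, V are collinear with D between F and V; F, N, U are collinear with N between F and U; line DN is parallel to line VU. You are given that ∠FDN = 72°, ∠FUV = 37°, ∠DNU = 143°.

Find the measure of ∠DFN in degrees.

∠DFN = 71°

1. ∠FVU = 72°  [DN∥VU, corresponding at D]
2. ∠UFV = 71°  [△FVU]
3. ∠DFN = 71°  [D on FV, N on FU]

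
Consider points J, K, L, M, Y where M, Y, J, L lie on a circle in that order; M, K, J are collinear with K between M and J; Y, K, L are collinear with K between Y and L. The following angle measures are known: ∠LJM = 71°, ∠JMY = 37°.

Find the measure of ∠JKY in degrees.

1. ∠LYM = 71°  [same arc ML]
2. ∠MKY = 72°  [△MKY]
3. ∠JKY = 108°  [linear pair at K on MJ]

∠JKY = 108°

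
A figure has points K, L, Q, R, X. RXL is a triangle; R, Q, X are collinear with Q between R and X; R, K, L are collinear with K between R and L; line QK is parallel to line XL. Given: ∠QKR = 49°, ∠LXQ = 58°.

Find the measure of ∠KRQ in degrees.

∠KRQ = 73°

1. ∠RLX = 49°  [QK∥XL, corresponding at K]
2. ∠LXR = 58°  [Q on ray XR]
3. ∠LRX = 73°  [△RXL]
4. ∠KRQ = 73°  [Q on RX, K on RL]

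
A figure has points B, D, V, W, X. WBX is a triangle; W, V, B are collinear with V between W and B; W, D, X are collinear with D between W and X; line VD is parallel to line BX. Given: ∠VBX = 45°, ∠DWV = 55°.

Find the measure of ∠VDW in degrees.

∠VDW = 80°

1. ∠WBX = 45°  [V on ray BW]
2. ∠BWX = 55°  [V on WB, D on WX]
3. ∠BXW = 80°  [△WBX]
4. ∠VDW = 80°  [VD∥BX, corresponding at D]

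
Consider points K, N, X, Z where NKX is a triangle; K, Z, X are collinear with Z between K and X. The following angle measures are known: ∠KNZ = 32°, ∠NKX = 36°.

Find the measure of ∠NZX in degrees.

1. ∠NKZ = 36°  [Z on ray KX]
2. ∠KZN = 112°  [△NKZ]
3. ∠NZX = 68°  [linear pair at Z on KX]

∠NZX = 68°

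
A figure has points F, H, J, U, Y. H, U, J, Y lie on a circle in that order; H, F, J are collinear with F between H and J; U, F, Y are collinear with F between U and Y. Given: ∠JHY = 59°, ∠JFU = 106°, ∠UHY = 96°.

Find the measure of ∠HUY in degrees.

1. ∠HFY = 106°  [vertical angles at F]
2. ∠HYU = 15°  [△HFY]
3. ∠HUY = 69°  [△HUY]

∠HUY = 69°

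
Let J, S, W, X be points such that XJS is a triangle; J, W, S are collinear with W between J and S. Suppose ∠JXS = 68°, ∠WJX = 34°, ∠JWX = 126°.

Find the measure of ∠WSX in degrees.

1. ∠SJX = 34°  [W on ray JS]
2. ∠JSX = 78°  [△XJS]
3. ∠WSX = 78°  [W on ray SJ]

∠WSX = 78°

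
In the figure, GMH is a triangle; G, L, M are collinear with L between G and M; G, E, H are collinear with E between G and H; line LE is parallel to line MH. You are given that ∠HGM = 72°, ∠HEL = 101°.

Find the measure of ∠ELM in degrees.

∠ELM = 151°

1. ∠EGL = 72°  [L on GM, E on GH]
2. ∠GEL = 79°  [linear pair at E on GH]
3. ∠ELG = 29°  [△GLE]
4. ∠ELM = 151°  [linear pair at L on GM]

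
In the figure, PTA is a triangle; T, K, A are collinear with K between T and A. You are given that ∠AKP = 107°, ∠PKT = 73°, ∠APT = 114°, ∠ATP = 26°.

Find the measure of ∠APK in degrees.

∠APK = 33°

1. ∠PAT = 40°  [△PTA]
2. ∠KAP = 40°  [K on ray AT]
3. ∠APK = 33°  [△PKA]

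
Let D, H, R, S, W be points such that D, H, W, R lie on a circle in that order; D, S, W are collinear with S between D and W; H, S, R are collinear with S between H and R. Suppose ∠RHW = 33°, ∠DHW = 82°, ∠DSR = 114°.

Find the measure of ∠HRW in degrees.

1. ∠RDW = 33°  [same arc WR]
2. ∠DRW = 98°  [cyclic DHWR, opposite ∠H+∠R]
3. ∠RSW = 66°  [linear pair at S on DW]
4. ∠DWR = 49°  [△DWR]
5. ∠HRW = 65°  [△WSR]

∠HRW = 65°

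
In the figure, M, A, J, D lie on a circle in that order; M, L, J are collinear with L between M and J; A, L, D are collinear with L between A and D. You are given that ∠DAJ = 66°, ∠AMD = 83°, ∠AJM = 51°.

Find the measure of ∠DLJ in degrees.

∠DLJ = 117°

1. ∠DMJ = 66°  [same arc JD]
2. ∠ADM = 51°  [same arc MA]
3. ∠DLM = 63°  [△MLD]
4. ∠DLJ = 117°  [linear pair at L on MJ]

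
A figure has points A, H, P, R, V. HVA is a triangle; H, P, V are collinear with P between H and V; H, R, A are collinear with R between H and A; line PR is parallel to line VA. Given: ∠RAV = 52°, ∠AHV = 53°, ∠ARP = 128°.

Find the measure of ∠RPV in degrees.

∠RPV = 105°

1. ∠HAV = 52°  [R on ray AH]
2. ∠AVH = 75°  [△HVA]
3. ∠HPR = 75°  [PR∥VA, corresponding at P]
4. ∠RPV = 105°  [linear pair at P on HV]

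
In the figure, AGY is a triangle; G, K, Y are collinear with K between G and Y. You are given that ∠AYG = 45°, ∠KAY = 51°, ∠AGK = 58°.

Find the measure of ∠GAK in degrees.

∠GAK = 26°

1. ∠AYK = 45°  [K on ray YG]
2. ∠AKY = 84°  [△AKY]
3. ∠AKG = 96°  [linear pair at K on GY]
4. ∠GAK = 26°  [△AGK]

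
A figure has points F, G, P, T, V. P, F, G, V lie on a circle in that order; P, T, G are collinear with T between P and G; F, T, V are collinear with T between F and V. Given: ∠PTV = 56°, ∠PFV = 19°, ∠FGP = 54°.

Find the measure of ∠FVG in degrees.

∠FVG = 37°

1. ∠GTV = 124°  [linear pair at T on PG]
2. ∠PGV = 19°  [same arc PV]
3. ∠FVG = 37°  [△GTV]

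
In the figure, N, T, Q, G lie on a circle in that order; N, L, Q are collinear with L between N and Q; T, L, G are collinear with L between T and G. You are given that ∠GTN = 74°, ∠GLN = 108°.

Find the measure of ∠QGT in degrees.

∠QGT = 34°

1. ∠GQN = 74°  [same arc NG]
2. ∠GLQ = 72°  [linear pair at L on NQ]
3. ∠QGT = 34°  [△QLG]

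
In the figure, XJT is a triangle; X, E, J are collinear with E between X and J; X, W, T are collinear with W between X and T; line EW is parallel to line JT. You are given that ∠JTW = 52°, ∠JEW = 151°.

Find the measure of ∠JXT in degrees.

1. ∠JTX = 52°  [W on ray TX]
2. ∠WEX = 29°  [linear pair at E on XJ]
3. ∠EWX = 52°  [EW∥JT, corresponding at W]
4. ∠EXW = 99°  [△XEW]
5. ∠JXT = 99°  [E on XJ, W on XT]

∠JXT = 99°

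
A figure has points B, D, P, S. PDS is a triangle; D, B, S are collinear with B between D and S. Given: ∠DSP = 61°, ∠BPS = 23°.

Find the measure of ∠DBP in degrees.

1. ∠BSP = 61°  [B on ray SD]
2. ∠PBS = 96°  [△PBS]
3. ∠DBP = 84°  [linear pair at B on DS]

∠DBP = 84°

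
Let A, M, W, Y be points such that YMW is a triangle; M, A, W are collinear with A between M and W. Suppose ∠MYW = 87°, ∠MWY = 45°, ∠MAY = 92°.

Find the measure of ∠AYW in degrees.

∠AYW = 47°

1. ∠AWY = 45°  [A on ray WM]
2. ∠WAY = 88°  [linear pair at A on MW]
3. ∠AYW = 47°  [△YAW]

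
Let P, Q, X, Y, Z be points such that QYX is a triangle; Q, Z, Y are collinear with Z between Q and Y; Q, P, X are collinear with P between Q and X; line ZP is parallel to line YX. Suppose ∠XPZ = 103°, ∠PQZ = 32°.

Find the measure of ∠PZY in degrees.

∠PZY = 109°

1. ∠QPZ = 77°  [linear pair at P on QX]
2. ∠PZQ = 71°  [△QZP]
3. ∠PZY = 109°  [linear pair at Z on QY]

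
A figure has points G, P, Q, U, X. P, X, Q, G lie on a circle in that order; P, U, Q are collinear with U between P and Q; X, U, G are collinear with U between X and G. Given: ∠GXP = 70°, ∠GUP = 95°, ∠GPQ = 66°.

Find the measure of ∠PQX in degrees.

1. ∠QUX = 95°  [vertical angles at U]
2. ∠GXQ = 66°  [same arc QG]
3. ∠PQX = 19°  [△XUQ]

∠PQX = 19°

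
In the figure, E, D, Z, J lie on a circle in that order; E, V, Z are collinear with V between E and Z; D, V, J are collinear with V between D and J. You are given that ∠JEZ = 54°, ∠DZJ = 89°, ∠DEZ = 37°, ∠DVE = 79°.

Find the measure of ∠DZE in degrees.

1. ∠JDZ = 54°  [same arc ZJ]
2. ∠DVZ = 101°  [linear pair at V on EZ]
3. ∠DZE = 25°  [△DVZ]

∠DZE = 25°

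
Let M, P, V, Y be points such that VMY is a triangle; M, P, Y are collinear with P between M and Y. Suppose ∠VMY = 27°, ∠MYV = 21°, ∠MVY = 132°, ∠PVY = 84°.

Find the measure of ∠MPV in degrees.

1. ∠PYV = 21°  [P on ray YM]
2. ∠VPY = 75°  [△VPY]
3. ∠MPV = 105°  [linear pair at P on MY]

∠MPV = 105°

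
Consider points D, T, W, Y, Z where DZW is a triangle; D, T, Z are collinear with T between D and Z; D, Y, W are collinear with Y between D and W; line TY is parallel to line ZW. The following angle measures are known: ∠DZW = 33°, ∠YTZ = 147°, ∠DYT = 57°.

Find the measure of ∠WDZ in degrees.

∠WDZ = 90°

1. ∠DTY = 33°  [TY∥ZW, corresponding at T]
2. ∠TDY = 90°  [△DTY]
3. ∠WDZ = 90°  [T on DZ, Y on DW]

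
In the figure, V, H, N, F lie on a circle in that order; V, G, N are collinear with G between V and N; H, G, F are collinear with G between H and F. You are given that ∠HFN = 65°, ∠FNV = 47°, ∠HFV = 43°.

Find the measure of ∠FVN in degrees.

∠FVN = 25°

1. ∠FGN = 68°  [△NGF]
2. ∠FGV = 112°  [linear pair at G on VN]
3. ∠FVN = 25°  [△VGF]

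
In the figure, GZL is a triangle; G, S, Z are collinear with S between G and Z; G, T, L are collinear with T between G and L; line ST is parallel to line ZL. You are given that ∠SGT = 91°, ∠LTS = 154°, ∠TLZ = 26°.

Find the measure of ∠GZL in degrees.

1. ∠LGZ = 91°  [S on GZ, T on GL]
2. ∠GLZ = 26°  [T on ray LG]
3. ∠GZL = 63°  [△GZL]

∠GZL = 63°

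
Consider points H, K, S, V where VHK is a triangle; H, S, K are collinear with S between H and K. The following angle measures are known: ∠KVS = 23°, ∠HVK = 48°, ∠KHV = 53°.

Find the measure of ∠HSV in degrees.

1. ∠HKV = 79°  [△VHK]
2. ∠SKV = 79°  [S on ray KH]
3. ∠KSV = 78°  [△VSK]
4. ∠HSV = 102°  [linear pair at S on HK]

∠HSV = 102°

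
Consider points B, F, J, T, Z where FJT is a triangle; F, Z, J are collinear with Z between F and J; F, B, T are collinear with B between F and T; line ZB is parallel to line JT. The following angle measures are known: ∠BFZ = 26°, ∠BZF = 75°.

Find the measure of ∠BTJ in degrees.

1. ∠FBZ = 79°  [△FZB]
2. ∠TBZ = 101°  [linear pair at B on FT]
3. ∠BTJ = 79°  [ZB∥JT, co-interior at T–B]

∠BTJ = 79°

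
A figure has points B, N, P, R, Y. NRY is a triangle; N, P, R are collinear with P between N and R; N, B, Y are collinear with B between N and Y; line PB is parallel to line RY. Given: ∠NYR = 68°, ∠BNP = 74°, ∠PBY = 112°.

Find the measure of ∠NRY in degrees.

∠NRY = 38°

1. ∠NBP = 68°  [PB∥RY, corresponding at B]
2. ∠BPN = 38°  [△NPB]
3. ∠NRY = 38°  [PB∥RY, corresponding at P]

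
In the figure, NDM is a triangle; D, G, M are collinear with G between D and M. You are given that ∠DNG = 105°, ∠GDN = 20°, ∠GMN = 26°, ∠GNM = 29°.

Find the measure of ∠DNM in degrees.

1. ∠MDN = 20°  [G on ray DM]
2. ∠DMN = 26°  [G on ray MD]
3. ∠DNM = 134°  [△NDM]

∠DNM = 134°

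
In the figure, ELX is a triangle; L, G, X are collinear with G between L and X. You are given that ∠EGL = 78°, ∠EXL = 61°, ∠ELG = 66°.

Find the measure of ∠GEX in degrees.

1. ∠EGX = 102°  [linear pair at G on LX]
2. ∠EXG = 61°  [G on ray XL]
3. ∠GEX = 17°  [△EGX]

∠GEX = 17°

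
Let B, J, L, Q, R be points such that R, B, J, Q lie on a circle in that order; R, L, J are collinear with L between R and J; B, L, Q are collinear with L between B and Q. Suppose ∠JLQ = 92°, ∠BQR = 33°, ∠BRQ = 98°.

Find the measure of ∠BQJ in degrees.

∠BQJ = 39°

1. ∠BLR = 92°  [vertical angles at L]
2. ∠BJR = 33°  [same arc RB]
3. ∠BJQ = 82°  [cyclic RBJQ, opposite ∠R+∠J]
4. ∠BLJ = 88°  [linear pair at L on RJ]
5. ∠JBQ = 59°  [△BLJ]
6. ∠BQJ = 39°  [△BJQ]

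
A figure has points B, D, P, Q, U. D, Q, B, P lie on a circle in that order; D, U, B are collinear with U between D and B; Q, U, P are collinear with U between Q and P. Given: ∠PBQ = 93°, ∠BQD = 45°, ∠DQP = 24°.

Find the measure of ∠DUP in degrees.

1. ∠PDQ = 87°  [cyclic DQBP, opposite ∠D+∠B]
2. ∠BPD = 135°  [cyclic DQBP, opposite ∠Q+∠P]
3. ∠DBP = 24°  [same arc DP]
4. ∠DPQ = 69°  [△DQP]
5. ∠BDP = 21°  [△DBP]
6. ∠DUP = 90°  [△DUP]

∠DUP = 90°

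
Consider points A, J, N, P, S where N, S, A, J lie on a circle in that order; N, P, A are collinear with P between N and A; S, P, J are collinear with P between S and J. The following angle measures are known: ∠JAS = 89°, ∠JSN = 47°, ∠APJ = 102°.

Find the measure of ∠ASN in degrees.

1. ∠JNS = 91°  [cyclic NSAJ, opposite ∠N+∠A]
2. ∠NJS = 42°  [△NSJ]
3. ∠NPS = 102°  [vertical angles at P]
4. ∠NAS = 42°  [same arc NS]
5. ∠ANS = 31°  [△NPS]
6. ∠ASN = 107°  [△NSA]

∠ASN = 107°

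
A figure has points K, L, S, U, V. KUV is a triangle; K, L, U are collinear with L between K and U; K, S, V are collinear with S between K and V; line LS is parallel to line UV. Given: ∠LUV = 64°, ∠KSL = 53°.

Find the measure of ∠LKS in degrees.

∠LKS = 63°

1. ∠KUV = 64°  [L on ray UK]
2. ∠KVU = 53°  [LS∥UV, corresponding at S]
3. ∠UKV = 63°  [△KUV]
4. ∠LKS = 63°  [L on KU, S on KV]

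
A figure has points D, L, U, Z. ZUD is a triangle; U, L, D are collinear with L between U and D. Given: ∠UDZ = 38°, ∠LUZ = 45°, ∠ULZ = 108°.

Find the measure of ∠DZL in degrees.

∠DZL = 70°

1. ∠LDZ = 38°  [L on ray DU]
2. ∠DLZ = 72°  [linear pair at L on UD]
3. ∠DZL = 70°  [△ZLD]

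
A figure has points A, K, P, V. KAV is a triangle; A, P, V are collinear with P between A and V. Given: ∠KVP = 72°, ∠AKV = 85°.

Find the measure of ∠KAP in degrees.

1. ∠AVK = 72°  [P on ray VA]
2. ∠KAV = 23°  [△KAV]
3. ∠KAP = 23°  [P on ray AV]

∠KAP = 23°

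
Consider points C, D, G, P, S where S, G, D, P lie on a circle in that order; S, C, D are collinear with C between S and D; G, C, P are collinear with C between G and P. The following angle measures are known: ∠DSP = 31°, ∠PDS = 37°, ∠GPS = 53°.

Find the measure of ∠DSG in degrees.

∠DSG = 59°

1. ∠DPS = 112°  [△SDP]
2. ∠GDS = 53°  [same arc SG]
3. ∠DGS = 68°  [cyclic SGDP, opposite ∠G+∠P]
4. ∠DSG = 59°  [△SGD]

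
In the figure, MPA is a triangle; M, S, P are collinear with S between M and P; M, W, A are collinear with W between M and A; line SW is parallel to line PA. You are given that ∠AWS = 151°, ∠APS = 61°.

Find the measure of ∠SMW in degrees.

∠SMW = 90°

1. ∠MWS = 29°  [linear pair at W on MA]
2. ∠APM = 61°  [S on ray PM]
3. ∠MAP = 29°  [SW∥PA, corresponding at W]
4. ∠AMP = 90°  [△MPA]
5. ∠SMW = 90°  [S on MP, W on MA]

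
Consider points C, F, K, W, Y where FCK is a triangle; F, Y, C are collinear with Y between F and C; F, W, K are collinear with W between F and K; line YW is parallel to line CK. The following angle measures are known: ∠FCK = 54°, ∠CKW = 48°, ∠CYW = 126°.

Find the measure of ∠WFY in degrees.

1. ∠CKF = 48°  [W on ray KF]
2. ∠CFK = 78°  [△FCK]
3. ∠WFY = 78°  [Y on FC, W on FK]

∠WFY = 78°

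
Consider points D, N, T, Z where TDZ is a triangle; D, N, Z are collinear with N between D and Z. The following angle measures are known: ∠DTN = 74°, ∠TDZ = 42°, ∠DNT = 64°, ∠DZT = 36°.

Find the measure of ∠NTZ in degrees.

∠NTZ = 28°

1. ∠TNZ = 116°  [linear pair at N on DZ]
2. ∠NZT = 36°  [N on ray ZD]
3. ∠NTZ = 28°  [△TNZ]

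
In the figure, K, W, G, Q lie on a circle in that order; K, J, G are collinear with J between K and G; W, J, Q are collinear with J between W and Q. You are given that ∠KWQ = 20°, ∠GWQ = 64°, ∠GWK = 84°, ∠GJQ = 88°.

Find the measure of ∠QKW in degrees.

∠QKW = 136°

1. ∠GKQ = 64°  [same arc GQ]
2. ∠KJQ = 92°  [linear pair at J on KG]
3. ∠KQW = 24°  [△KJQ]
4. ∠QKW = 136°  [△KWQ]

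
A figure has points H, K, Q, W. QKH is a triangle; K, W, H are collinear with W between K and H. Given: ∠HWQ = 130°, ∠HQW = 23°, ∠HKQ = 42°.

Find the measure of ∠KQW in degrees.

1. ∠KWQ = 50°  [linear pair at W on KH]
2. ∠QKW = 42°  [W on ray KH]
3. ∠KQW = 88°  [△QKW]

∠KQW = 88°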